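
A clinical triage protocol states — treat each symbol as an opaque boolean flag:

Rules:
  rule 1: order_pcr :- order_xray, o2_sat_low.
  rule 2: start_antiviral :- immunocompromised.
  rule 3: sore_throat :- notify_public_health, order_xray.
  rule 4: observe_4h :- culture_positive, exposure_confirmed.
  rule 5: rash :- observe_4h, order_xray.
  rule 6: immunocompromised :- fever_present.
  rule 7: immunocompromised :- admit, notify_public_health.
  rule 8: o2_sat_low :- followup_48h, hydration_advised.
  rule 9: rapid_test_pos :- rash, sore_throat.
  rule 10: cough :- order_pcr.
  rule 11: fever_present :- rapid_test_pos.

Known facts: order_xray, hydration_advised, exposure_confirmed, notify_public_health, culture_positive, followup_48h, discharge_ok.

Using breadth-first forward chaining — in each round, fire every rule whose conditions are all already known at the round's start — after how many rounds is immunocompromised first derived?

Round 1: rule 3 [sore_throat :- notify_public_health, order_xray.]; rule 4 [observe_4h :- culture_positive, exposure_confirmed.]; rule 8 [o2_sat_low :- followup_48h, hydration_advised.]. New: sore_throat, observe_4h, o2_sat_low.
Round 2: rule 1 [order_pcr :- order_xray, o2_sat_low.]; rule 5 [rash :- observe_4h, order_xray.]. New: order_pcr, rash.
Round 3: rule 9 [rapid_test_pos :- rash, sore_throat.]; rule 10 [cough :- order_pcr.]. New: rapid_test_pos, cough.
Round 4: rule 11 [fever_present :- rapid_test_pos.]. New: fever_present.
Round 5: rule 6 [immunocompromised :- fever_present.]. New: immunocompromised.
immunocompromised first appears in round 5.

5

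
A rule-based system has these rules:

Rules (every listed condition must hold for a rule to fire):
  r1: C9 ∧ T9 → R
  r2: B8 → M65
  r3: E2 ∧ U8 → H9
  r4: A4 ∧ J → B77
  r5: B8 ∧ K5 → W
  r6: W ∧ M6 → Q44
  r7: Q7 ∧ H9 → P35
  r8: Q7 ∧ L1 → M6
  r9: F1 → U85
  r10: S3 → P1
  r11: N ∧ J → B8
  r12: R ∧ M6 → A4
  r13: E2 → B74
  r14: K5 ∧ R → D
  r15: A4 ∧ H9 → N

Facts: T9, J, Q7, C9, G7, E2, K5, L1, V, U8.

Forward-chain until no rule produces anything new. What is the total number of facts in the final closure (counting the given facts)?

23

Round 1: r1 [C9 ∧ T9 → R]; r3 [E2 ∧ U8 → H9]; r8 [Q7 ∧ L1 → M6]; r13 [E2 → B74]. New: R, H9, M6, B74.
Round 2: r7 [Q7 ∧ H9 → P35]; r12 [R ∧ M6 → A4]; r14 [K5 ∧ R → D]. New: P35, A4, D.
Round 3: r4 [A4 ∧ J → B77]; r15 [A4 ∧ H9 → N]. New: B77, N.
Round 4: r11 [N ∧ J → B8]. New: B8.
Round 5: r2 [B8 → M65]; r5 [B8 ∧ K5 → W]. New: M65, W.
Round 6: r6 [W ∧ M6 → Q44]. New: Q44.
Closure: {A4, B74, B77, B8, C9, D, E2, G7, H9, J, K5, L1, M6, M65, N, P35, Q44, Q7, R, T9, U8, V, W} — 23 facts.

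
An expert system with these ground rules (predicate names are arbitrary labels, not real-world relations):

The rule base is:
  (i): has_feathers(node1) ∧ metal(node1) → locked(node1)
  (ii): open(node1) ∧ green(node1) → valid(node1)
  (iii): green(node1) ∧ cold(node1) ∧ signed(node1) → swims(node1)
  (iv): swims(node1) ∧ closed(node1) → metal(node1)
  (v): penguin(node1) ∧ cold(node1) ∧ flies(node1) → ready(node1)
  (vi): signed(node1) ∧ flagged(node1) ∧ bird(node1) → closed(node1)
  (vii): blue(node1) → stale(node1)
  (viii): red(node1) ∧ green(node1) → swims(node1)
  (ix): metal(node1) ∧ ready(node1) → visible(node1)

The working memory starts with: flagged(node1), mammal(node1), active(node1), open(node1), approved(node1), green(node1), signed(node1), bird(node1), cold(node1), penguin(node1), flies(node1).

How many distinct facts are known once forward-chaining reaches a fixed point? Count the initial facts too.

17

[1] (ii) [open(node1) ∧ green(node1) → valid(node1)]; (iii) [green(node1) ∧ cold(node1) ∧ signed(node1) → swims(node1)]; (v) [penguin(node1) ∧ cold(node1) ∧ flies(node1) → ready(node1)]; (vi) [signed(node1) ∧ flagged(node1) ∧ bird(node1) → closed(node1)]. ⇒ new: valid(node1), swims(node1), ready(node1), closed(node1).
[2] (iv) [swims(node1) ∧ closed(node1) → metal(node1)]. ⇒ new: metal(node1).
[3] (ix) [metal(node1) ∧ ready(node1) → visible(node1)]. ⇒ new: visible(node1).
Closure: {active(node1), approved(node1), bird(node1), closed(node1), cold(node1), flagged(node1), flies(node1), green(node1), mammal(node1), metal(node1), open(node1), penguin(node1), ready(node1), signed(node1), swims(node1), valid(node1), visible(node1)} — 17 facts.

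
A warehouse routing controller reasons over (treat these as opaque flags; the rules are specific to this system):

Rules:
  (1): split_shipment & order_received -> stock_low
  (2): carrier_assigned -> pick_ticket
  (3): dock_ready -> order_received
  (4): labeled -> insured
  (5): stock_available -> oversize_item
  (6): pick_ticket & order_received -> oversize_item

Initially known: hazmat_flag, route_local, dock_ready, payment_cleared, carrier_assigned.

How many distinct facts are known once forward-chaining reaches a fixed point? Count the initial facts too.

8

Round 1 fires (2), (3), giving pick_ticket, order_received.
Round 2 fires (6), giving oversize_item.
Closure: {carrier_assigned, dock_ready, hazmat_flag, order_received, oversize_item, payment_cleared, pick_ticket, route_local} — 8 facts.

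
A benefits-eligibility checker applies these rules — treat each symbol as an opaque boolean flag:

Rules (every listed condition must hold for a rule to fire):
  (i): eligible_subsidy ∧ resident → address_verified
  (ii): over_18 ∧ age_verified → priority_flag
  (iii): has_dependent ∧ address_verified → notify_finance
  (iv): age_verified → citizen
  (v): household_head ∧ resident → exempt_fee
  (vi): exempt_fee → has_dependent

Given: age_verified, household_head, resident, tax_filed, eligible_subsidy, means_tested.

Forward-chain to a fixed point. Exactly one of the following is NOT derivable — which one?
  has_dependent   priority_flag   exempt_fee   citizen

Round 1 fires (i), (iv), (v), giving address_verified, citizen, exempt_fee.
Round 2 fires (vi), giving has_dependent.
Round 3 fires (iii), giving notify_finance.
Derived: has_dependent (round 2), citizen (round 1), exempt_fee (round 1). priority_flag never appears in any round.

priority_flag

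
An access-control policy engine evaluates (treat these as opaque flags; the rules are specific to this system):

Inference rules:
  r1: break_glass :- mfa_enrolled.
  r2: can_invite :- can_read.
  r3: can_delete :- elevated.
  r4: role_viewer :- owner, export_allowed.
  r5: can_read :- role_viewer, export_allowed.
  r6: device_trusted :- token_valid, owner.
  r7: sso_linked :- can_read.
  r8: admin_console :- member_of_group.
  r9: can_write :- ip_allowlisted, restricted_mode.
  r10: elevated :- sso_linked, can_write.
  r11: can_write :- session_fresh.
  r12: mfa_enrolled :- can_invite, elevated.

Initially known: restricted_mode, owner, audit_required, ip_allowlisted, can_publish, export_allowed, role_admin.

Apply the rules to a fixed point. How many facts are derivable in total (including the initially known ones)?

Round 1 fires r4, r9, giving role_viewer, can_write.
Round 2 fires r5, giving can_read.
Round 3 fires r2, r7, giving can_invite, sso_linked.
Round 4 fires r10, giving elevated.
Round 5 fires r3, r12, giving can_delete, mfa_enrolled.
Round 6 fires r1, giving break_glass.
Closure: {audit_required, break_glass, can_delete, can_invite, can_publish, can_read, can_write, elevated, export_allowed, ip_allowlisted, mfa_enrolled, owner, restricted_mode, role_admin, role_viewer, sso_linked} — 16 facts.

16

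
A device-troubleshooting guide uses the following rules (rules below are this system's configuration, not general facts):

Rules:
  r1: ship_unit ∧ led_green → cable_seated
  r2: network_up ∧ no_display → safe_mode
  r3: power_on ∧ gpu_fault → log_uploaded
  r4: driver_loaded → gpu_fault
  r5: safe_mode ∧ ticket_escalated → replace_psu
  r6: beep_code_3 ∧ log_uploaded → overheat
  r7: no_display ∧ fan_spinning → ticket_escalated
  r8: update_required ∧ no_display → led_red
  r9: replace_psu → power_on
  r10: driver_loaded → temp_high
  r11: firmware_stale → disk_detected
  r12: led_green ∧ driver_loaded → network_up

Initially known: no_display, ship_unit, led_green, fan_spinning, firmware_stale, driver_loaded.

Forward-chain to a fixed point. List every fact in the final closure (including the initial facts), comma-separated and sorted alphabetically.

Round 1: r1 [ship_unit ∧ led_green → cable_seated]; r4 [driver_loaded → gpu_fault]; r7 [no_display ∧ fan_spinning → ticket_escalated]; r10 [driver_loaded → temp_high]; r11 [firmware_stale → disk_detected]; r12 [led_green ∧ driver_loaded → network_up]. New: cable_seated, gpu_fault, ticket_escalated, temp_high, disk_detected, network_up.
Round 2: r2 [network_up ∧ no_display → safe_mode]. New: safe_mode.
Round 3: r5 [safe_mode ∧ ticket_escalated → replace_psu]. New: replace_psu.
Round 4: r9 [replace_psu → power_on]. New: power_on.
Round 5: r3 [power_on ∧ gpu_fault → log_uploaded]. New: log_uploaded.

cable_seated, disk_detected, driver_loaded, fan_spinning, firmware_stale, gpu_fault, led_green, log_uploaded, network_up, no_display, power_on, replace_psu, safe_mode, ship_unit, temp_high, ticket_escalated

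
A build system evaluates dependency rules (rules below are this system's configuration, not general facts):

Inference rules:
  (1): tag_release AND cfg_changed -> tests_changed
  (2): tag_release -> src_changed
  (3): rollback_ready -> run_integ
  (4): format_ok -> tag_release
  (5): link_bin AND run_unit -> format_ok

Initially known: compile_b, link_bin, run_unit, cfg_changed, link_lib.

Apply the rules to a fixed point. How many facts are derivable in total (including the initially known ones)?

9

Round 1: (5) [link_bin AND run_unit -> format_ok]. New: format_ok.
Round 2: (4) [format_ok -> tag_release]. New: tag_release.
Round 3: (1) [tag_release AND cfg_changed -> tests_changed]; (2) [tag_release -> src_changed]. New: tests_changed, src_changed.
Closure: {cfg_changed, compile_b, format_ok, link_bin, link_lib, run_unit, src_changed, tag_release, tests_changed} — 9 facts.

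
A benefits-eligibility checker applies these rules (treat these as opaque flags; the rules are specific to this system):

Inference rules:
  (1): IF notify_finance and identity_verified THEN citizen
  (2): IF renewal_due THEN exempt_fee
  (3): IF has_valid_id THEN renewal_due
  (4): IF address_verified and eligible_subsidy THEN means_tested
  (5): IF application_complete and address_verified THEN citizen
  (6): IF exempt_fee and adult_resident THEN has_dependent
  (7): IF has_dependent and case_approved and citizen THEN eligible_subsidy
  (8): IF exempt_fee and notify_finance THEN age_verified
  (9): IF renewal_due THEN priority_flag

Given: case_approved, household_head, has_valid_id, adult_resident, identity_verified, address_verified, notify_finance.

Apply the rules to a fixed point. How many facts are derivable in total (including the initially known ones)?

[1] (1) [IF notify_finance and identity_verified THEN citizen]; (3) [IF has_valid_id THEN renewal_due]. ⇒ new: citizen, renewal_due.
[2] (2) [IF renewal_due THEN exempt_fee]; (9) [IF renewal_due THEN priority_flag]. ⇒ new: exempt_fee, priority_flag.
[3] (6) [IF exempt_fee and adult_resident THEN has_dependent]; (8) [IF exempt_fee and notify_finance THEN age_verified]. ⇒ new: has_dependent, age_verified.
[4] (7) [IF has_dependent and case_approved and citizen THEN eligible_subsidy]. ⇒ new: eligible_subsidy.
[5] (4) [IF address_verified and eligible_subsidy THEN means_tested]. ⇒ new: means_tested.
Closure: {address_verified, adult_resident, age_verified, case_approved, citizen, eligible_subsidy, exempt_fee, has_dependent, has_valid_id, household_head, identity_verified, means_tested, notify_finance, priority_flag, renewal_due} — 15 facts.

15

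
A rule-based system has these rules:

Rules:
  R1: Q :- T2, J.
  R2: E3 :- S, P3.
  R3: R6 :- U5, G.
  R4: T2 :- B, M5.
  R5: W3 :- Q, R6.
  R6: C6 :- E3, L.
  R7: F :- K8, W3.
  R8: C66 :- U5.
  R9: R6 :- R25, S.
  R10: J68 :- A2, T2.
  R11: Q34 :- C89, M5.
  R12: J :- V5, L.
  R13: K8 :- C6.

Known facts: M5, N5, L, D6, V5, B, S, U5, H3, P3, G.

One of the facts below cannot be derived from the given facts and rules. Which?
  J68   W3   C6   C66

J68

Round 1 fires R2, R3, R4, R8, R12, giving E3, R6, T2, C66, J.
Round 2 fires R1, R6, giving Q, C6.
Round 3 fires R5, R13, giving W3, K8.
Round 4 fires R7, giving F.
Derived: C66 (round 1), C6 (round 2), W3 (round 3). J68 never appears in any round.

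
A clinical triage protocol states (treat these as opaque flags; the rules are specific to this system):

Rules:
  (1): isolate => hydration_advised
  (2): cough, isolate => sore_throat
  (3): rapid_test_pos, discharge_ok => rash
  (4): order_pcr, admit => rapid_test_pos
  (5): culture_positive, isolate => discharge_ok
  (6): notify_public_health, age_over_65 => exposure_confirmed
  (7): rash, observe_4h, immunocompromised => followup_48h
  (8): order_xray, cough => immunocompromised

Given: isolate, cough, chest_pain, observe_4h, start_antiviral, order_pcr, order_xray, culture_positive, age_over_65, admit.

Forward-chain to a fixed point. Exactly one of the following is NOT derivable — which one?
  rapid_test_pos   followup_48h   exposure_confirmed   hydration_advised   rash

exposure_confirmed

Round 1: (1) [isolate => hydration_advised]; (2) [cough, isolate => sore_throat]; (4) [order_pcr, admit => rapid_test_pos]; (5) [culture_positive, isolate => discharge_ok]; (8) [order_xray, cough => immunocompromised]. New: hydration_advised, sore_throat, rapid_test_pos, discharge_ok, immunocompromised.
Round 2: (3) [rapid_test_pos, discharge_ok => rash]. New: rash.
Round 3: (7) [rash, observe_4h, immunocompromised => followup_48h]. New: followup_48h.
Derived: followup_48h (round 3), hydration_advised (round 1), rapid_test_pos (round 1), rash (round 2). exposure_confirmed never appears in any round.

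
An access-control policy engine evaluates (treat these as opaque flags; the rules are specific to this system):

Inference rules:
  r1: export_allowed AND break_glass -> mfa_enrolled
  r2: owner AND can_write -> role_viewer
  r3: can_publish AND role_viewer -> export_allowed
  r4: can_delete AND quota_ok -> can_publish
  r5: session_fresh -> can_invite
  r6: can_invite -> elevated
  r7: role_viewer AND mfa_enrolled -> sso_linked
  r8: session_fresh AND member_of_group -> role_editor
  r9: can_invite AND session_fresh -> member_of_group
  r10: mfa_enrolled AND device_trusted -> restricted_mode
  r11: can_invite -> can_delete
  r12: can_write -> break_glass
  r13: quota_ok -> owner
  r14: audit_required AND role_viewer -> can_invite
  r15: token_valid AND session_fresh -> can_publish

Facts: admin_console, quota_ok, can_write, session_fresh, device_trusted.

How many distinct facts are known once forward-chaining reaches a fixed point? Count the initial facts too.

18

[1] r5 [session_fresh -> can_invite]; r12 [can_write -> break_glass]; r13 [quota_ok -> owner]. ⇒ new: can_invite, break_glass, owner.
[2] r2 [owner AND can_write -> role_viewer]; r6 [can_invite -> elevated]; r9 [can_invite AND session_fresh -> member_of_group]; r11 [can_invite -> can_delete]. ⇒ new: role_viewer, elevated, member_of_group, can_delete.
[3] r4 [can_delete AND quota_ok -> can_publish]; r8 [session_fresh AND member_of_group -> role_editor]. ⇒ new: can_publish, role_editor.
[4] r3 [can_publish AND role_viewer -> export_allowed]. ⇒ new: export_allowed.
[5] r1 [export_allowed AND break_glass -> mfa_enrolled]. ⇒ new: mfa_enrolled.
[6] r7 [role_viewer AND mfa_enrolled -> sso_linked]; r10 [mfa_enrolled AND device_trusted -> restricted_mode]. ⇒ new: sso_linked, restricted_mode.
Closure: {admin_console, break_glass, can_delete, can_invite, can_publish, can_write, device_trusted, elevated, export_allowed, member_of_group, mfa_enrolled, owner, quota_ok, restricted_mode, role_editor, role_viewer, session_fresh, sso_linked} — 18 facts.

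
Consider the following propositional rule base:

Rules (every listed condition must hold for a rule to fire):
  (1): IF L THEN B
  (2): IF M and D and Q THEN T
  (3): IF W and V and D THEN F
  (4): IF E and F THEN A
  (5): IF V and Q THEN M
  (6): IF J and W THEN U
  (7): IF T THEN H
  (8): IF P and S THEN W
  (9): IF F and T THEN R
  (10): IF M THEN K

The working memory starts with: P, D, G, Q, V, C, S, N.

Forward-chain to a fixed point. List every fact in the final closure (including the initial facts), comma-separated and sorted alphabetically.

C, D, F, G, H, K, M, N, P, Q, R, S, T, V, W

Round 1: (5) [IF V and Q THEN M]; (8) [IF P and S THEN W]. New: M, W.
Round 2: (2) [IF M and D and Q THEN T]; (3) [IF W and V and D THEN F]; (10) [IF M THEN K]. New: T, F, K.
Round 3: (7) [IF T THEN H]; (9) [IF F and T THEN R]. New: H, R.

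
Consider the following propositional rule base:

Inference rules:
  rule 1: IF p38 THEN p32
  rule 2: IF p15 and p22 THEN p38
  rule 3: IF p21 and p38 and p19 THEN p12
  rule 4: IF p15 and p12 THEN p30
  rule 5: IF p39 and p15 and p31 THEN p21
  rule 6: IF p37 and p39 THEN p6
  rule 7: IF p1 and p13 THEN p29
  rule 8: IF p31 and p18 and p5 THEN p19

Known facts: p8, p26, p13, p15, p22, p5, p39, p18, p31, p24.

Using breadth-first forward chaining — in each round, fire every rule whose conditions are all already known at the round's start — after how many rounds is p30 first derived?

Round 1: rule 2 [IF p15 and p22 THEN p38]; rule 5 [IF p39 and p15 and p31 THEN p21]; rule 8 [IF p31 and p18 and p5 THEN p19]. New: p38, p21, p19.
Round 2: rule 1 [IF p38 THEN p32]; rule 3 [IF p21 and p38 and p19 THEN p12]. New: p32, p12.
Round 3: rule 4 [IF p15 and p12 THEN p30]. New: p30.
p30 first appears in round 3.

3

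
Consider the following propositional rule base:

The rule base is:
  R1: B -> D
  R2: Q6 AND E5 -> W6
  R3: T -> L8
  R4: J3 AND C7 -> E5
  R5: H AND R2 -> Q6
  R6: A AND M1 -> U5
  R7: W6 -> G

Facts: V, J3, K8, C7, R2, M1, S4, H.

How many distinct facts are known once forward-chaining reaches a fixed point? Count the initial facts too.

12

Round 1 — R4, R5, derive E5, Q6.
Round 2 — R2, derive W6.
Round 3 — R7, derive G.
Closure: {C7, E5, G, H, J3, K8, M1, Q6, R2, S4, V, W6} — 12 facts.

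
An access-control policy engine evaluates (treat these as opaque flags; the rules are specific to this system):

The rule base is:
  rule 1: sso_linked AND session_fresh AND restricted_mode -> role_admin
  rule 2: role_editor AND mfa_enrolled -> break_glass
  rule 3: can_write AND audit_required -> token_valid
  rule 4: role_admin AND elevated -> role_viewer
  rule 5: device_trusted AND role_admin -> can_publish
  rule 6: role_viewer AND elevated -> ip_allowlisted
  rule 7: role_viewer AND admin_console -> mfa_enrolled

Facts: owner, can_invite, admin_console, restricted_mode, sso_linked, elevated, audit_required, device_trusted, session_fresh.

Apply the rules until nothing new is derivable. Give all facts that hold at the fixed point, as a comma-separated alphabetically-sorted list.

[1] rule 1 [sso_linked AND session_fresh AND restricted_mode -> role_admin]. ⇒ new: role_admin.
[2] rule 4 [role_admin AND elevated -> role_viewer]; rule 5 [device_trusted AND role_admin -> can_publish]. ⇒ new: role_viewer, can_publish.
[3] rule 6 [role_viewer AND elevated -> ip_allowlisted]; rule 7 [role_viewer AND admin_console -> mfa_enrolled]. ⇒ new: ip_allowlisted, mfa_enrolled.

admin_console, audit_required, can_invite, can_publish, device_trusted, elevated, ip_allowlisted, mfa_enrolled, owner, restricted_mode, role_admin, role_viewer, session_fresh, sso_linked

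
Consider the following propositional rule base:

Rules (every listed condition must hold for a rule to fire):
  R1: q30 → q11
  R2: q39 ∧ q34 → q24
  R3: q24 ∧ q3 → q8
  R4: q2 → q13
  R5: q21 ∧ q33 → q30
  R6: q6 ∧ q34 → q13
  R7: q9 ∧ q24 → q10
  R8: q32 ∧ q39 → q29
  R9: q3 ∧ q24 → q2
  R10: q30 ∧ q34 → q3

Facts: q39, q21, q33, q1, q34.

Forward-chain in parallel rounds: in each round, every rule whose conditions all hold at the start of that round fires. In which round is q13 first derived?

Round 1: R2 [q39 ∧ q34 → q24]; R5 [q21 ∧ q33 → q30]. Adds q24, q30.
Round 2: R1 [q30 → q11]; R10 [q30 ∧ q34 → q3]. Adds q11, q3.
Round 3: R3 [q24 ∧ q3 → q8]; R9 [q3 ∧ q24 → q2]. Adds q8, q2.
Round 4: R4 [q2 → q13]. Adds q13.
q13 first appears in round 4.

4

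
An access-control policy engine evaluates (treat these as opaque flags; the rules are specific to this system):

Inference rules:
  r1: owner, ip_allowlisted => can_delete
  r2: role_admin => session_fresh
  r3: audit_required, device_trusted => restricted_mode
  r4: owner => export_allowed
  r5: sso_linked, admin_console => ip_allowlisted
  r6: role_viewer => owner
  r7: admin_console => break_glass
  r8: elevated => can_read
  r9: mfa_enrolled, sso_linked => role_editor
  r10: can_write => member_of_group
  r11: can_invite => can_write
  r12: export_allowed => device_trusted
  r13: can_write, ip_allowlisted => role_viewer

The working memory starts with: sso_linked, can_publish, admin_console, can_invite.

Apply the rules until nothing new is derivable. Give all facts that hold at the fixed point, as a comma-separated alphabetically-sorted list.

Round 1 fires r5, r7, r11, giving ip_allowlisted, break_glass, can_write.
Round 2 fires r10, r13, giving member_of_group, role_viewer.
Round 3 fires r6, giving owner.
Round 4 fires r1, r4, giving can_delete, export_allowed.
Round 5 fires r12, giving device_trusted.

admin_console, break_glass, can_delete, can_invite, can_publish, can_write, device_trusted, export_allowed, ip_allowlisted, member_of_group, owner, role_viewer, sso_linked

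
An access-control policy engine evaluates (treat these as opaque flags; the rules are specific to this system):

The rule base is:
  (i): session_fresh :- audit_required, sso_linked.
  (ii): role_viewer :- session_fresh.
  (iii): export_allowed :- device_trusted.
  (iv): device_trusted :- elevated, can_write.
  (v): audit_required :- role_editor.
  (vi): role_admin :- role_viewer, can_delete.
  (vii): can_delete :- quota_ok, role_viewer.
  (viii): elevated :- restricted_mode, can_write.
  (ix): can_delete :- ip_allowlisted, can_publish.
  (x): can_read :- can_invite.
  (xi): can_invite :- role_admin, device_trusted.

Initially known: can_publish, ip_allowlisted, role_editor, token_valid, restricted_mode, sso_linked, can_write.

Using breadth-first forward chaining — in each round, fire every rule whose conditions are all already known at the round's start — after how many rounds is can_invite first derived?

Round 1 fires (v), (viii), (ix), giving audit_required, elevated, can_delete.
Round 2 fires (i), (iv), giving session_fresh, device_trusted.
Round 3 fires (ii), (iii), giving role_viewer, export_allowed.
Round 4 fires (vi), giving role_admin.
Round 5 fires (xi), giving can_invite.
can_invite first appears in round 5.

5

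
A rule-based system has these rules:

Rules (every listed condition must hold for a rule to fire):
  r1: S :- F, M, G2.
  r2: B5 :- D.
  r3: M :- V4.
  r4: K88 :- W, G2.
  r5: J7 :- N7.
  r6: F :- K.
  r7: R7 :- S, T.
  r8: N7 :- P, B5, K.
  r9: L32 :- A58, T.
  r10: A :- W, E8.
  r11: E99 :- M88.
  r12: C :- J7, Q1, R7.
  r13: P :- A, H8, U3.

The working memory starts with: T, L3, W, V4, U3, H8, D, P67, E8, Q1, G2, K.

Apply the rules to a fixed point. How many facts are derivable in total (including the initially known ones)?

23

Round 1: r2 [B5 :- D.]; r3 [M :- V4.]; r4 [K88 :- W, G2.]; r6 [F :- K.]; r10 [A :- W, E8.]. New: B5, M, K88, F, A.
Round 2: r1 [S :- F, M, G2.]; r13 [P :- A, H8, U3.]. New: S, P.
Round 3: r7 [R7 :- S, T.]; r8 [N7 :- P, B5, K.]. New: R7, N7.
Round 4: r5 [J7 :- N7.]. New: J7.
Round 5: r12 [C :- J7, Q1, R7.]. New: C.
Closure: {A, B5, C, D, E8, F, G2, H8, J7, K, K88, L3, M, N7, P, P67, Q1, R7, S, T, U3, V4, W} — 23 facts.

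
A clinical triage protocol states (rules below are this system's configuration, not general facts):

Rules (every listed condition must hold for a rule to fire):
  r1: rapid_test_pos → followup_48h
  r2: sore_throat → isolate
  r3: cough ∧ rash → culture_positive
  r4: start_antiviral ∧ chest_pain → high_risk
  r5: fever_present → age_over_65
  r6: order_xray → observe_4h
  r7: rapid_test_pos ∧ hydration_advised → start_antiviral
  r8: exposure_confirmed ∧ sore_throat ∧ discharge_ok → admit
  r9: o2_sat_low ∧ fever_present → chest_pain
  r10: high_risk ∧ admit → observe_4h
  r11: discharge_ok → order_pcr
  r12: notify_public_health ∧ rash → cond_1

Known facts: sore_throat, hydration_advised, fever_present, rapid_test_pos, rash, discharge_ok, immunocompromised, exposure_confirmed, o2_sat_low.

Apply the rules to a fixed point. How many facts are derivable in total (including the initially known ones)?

Round 1 fires r1, r2, r5, r7, r8, r9, r11, giving followup_48h, isolate, age_over_65, start_antiviral, admit, chest_pain, order_pcr.
Round 2 fires r4, giving high_risk.
Round 3 fires r10, giving observe_4h.
Closure: {admit, age_over_65, chest_pain, discharge_ok, exposure_confirmed, fever_present, followup_48h, high_risk, hydration_advised, immunocompromised, isolate, o2_sat_low, observe_4h, order_pcr, rapid_test_pos, rash, sore_throat, start_antiviral} — 18 facts.

18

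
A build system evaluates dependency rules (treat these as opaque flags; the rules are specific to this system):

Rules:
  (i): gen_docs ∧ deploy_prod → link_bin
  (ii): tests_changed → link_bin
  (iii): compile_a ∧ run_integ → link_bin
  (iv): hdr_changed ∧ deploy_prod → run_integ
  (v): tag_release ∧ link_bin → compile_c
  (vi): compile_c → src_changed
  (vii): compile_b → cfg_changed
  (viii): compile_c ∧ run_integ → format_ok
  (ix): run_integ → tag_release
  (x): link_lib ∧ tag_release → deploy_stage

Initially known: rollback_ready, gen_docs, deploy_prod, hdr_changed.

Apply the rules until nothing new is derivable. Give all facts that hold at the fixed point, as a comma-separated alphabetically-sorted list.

[1] (i) [gen_docs ∧ deploy_prod → link_bin]; (iv) [hdr_changed ∧ deploy_prod → run_integ]. ⇒ new: link_bin, run_integ.
[2] (ix) [run_integ → tag_release]. ⇒ new: tag_release.
[3] (v) [tag_release ∧ link_bin → compile_c]. ⇒ new: compile_c.
[4] (vi) [compile_c → src_changed]; (viii) [compile_c ∧ run_integ → format_ok]. ⇒ new: src_changed, format_ok.

compile_c, deploy_prod, format_ok, gen_docs, hdr_changed, link_bin, rollback_ready, run_integ, src_changed, tag_release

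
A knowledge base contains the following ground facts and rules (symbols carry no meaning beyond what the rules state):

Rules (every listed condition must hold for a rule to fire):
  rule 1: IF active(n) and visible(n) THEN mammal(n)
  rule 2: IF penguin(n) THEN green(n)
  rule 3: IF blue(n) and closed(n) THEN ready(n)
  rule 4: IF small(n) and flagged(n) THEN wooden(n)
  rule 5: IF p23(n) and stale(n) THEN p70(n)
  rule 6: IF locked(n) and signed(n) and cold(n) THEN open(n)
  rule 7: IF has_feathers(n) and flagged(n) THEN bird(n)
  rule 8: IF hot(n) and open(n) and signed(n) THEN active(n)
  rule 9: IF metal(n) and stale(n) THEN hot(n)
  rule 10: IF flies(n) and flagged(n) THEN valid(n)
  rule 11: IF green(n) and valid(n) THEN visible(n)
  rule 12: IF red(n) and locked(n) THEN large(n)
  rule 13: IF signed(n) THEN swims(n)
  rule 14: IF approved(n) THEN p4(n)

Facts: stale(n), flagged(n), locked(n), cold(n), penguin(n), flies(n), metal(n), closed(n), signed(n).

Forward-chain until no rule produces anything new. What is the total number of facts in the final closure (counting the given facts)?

Round 1: rule 2 [IF penguin(n) THEN green(n)]; rule 6 [IF locked(n) and signed(n) and cold(n) THEN open(n)]; rule 9 [IF metal(n) and stale(n) THEN hot(n)]; rule 10 [IF flies(n) and flagged(n) THEN valid(n)]; rule 13 [IF signed(n) THEN swims(n)]. New: green(n), open(n), hot(n), valid(n), swims(n).
Round 2: rule 8 [IF hot(n) and open(n) and signed(n) THEN active(n)]; rule 11 [IF green(n) and valid(n) THEN visible(n)]. New: active(n), visible(n).
Round 3: rule 1 [IF active(n) and visible(n) THEN mammal(n)]. New: mammal(n).
Closure: {active(n), closed(n), cold(n), flagged(n), flies(n), green(n), hot(n), locked(n), mammal(n), metal(n), open(n), penguin(n), signed(n), stale(n), swims(n), valid(n), visible(n)} — 17 facts.

17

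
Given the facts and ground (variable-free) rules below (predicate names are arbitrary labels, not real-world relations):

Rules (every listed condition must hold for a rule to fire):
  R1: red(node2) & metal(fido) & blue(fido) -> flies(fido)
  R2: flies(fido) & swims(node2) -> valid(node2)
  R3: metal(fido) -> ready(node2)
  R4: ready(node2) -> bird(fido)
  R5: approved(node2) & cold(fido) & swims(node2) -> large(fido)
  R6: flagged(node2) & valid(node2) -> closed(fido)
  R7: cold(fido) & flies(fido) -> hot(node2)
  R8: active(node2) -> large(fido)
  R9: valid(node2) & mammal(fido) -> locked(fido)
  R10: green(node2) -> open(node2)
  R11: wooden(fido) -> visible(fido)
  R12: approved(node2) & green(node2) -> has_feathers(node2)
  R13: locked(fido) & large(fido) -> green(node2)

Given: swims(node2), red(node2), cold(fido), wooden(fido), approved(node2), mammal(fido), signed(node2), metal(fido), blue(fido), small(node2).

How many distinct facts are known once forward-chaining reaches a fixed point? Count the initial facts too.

21

Round 1: R1 [red(node2) & metal(fido) & blue(fido) -> flies(fido)]; R3 [metal(fido) -> ready(node2)]; R5 [approved(node2) & cold(fido) & swims(node2) -> large(fido)]; R11 [wooden(fido) -> visible(fido)]. Adds flies(fido), ready(node2), large(fido), visible(fido).
Round 2: R2 [flies(fido) & swims(node2) -> valid(node2)]; R4 [ready(node2) -> bird(fido)]; R7 [cold(fido) & flies(fido) -> hot(node2)]. Adds valid(node2), bird(fido), hot(node2).
Round 3: R9 [valid(node2) & mammal(fido) -> locked(fido)]. Adds locked(fido).
Round 4: R13 [locked(fido) & large(fido) -> green(node2)]. Adds green(node2).
Round 5: R10 [green(node2) -> open(node2)]; R12 [approved(node2) & green(node2) -> has_feathers(node2)]. Adds open(node2), has_feathers(node2).
Closure: {approved(node2), bird(fido), blue(fido), cold(fido), flies(fido), green(node2), has_feathers(node2), hot(node2), large(fido), locked(fido), mammal(fido), metal(fido), open(node2), ready(node2), red(node2), signed(node2), small(node2), swims(node2), valid(node2), visible(fido), wooden(fido)} — 21 facts.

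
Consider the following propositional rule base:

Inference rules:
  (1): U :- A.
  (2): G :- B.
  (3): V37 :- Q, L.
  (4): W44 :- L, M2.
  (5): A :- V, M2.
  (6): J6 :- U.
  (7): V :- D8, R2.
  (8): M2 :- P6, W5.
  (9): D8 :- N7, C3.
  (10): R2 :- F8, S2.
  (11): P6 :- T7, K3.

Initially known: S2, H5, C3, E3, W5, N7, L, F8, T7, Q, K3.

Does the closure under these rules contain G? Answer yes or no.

no

Round 1 fires (3), (9), (10), (11), giving V37, D8, R2, P6.
Round 2 fires (7), (8), giving V, M2.
Round 3 fires (4), (5), giving W44, A.
Round 4 fires (1), giving U.
Round 5 fires (6), giving J6.
Fixed point reached. G is concluded only by (2); (2) needs B (never derived).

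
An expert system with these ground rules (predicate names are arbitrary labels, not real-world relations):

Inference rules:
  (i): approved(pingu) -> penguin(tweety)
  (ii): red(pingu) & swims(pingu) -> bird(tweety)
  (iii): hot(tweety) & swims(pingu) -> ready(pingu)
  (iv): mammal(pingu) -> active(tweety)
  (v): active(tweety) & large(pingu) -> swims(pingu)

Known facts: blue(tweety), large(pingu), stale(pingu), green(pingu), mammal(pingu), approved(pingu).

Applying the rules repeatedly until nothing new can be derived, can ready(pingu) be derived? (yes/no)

Round 1 — (i), (iv), derive penguin(tweety), active(tweety).
Round 2 — (v), derive swims(pingu).
Fixed point reached. ready(pingu) is concluded only by (iii); (iii) needs hot(tweety) (never derived).

no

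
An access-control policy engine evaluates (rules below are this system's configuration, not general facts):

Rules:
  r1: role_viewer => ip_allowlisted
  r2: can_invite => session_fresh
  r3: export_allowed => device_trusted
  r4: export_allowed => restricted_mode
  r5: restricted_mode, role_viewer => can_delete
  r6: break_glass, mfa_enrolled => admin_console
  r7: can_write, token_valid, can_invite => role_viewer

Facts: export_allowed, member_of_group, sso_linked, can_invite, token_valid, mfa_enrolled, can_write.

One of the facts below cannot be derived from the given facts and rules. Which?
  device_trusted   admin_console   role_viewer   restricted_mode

admin_console

Round 1 — r2, r3, r4, r7, derive session_fresh, device_trusted, restricted_mode, role_viewer.
Round 2 — r1, r5, derive ip_allowlisted, can_delete.
Derived: role_viewer (round 1), device_trusted (round 1), restricted_mode (round 1). admin_console never appears in any round.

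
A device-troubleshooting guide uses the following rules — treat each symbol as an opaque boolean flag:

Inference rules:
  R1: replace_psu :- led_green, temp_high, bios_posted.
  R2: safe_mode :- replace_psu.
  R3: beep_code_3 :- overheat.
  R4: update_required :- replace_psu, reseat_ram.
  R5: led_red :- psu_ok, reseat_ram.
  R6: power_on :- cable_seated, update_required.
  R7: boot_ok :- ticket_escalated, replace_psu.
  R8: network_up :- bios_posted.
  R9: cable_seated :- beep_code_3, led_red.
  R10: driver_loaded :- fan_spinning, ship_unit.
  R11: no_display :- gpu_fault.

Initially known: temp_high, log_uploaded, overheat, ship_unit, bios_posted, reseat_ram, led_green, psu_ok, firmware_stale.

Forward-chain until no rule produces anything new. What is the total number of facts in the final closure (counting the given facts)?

Round 1: R1 [replace_psu :- led_green, temp_high, bios_posted.]; R3 [beep_code_3 :- overheat.]; R5 [led_red :- psu_ok, reseat_ram.]; R8 [network_up :- bios_posted.]. Adds replace_psu, beep_code_3, led_red, network_up.
Round 2: R2 [safe_mode :- replace_psu.]; R4 [update_required :- replace_psu, reseat_ram.]; R9 [cable_seated :- beep_code_3, led_red.]. Adds safe_mode, update_required, cable_seated.
Round 3: R6 [power_on :- cable_seated, update_required.]. Adds power_on.
Closure: {beep_code_3, bios_posted, cable_seated, firmware_stale, led_green, led_red, log_uploaded, network_up, overheat, power_on, psu_ok, replace_psu, reseat_ram, safe_mode, ship_unit, temp_high, update_required} — 17 facts.

17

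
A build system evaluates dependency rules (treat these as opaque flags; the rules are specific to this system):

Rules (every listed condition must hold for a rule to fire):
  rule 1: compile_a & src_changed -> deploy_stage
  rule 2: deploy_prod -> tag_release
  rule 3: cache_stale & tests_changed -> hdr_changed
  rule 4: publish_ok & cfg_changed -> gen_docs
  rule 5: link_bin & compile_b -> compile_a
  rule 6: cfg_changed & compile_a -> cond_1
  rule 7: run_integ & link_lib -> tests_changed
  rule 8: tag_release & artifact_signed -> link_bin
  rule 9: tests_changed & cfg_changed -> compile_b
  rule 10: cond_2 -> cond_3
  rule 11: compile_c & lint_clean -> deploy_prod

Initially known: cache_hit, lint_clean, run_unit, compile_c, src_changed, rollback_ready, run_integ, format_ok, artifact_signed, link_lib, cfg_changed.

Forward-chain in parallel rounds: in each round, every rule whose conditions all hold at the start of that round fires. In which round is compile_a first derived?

Round 1 fires rule 7, rule 11, giving tests_changed, deploy_prod.
Round 2 fires rule 2, rule 9, giving tag_release, compile_b.
Round 3 fires rule 8, giving link_bin.
Round 4 fires rule 5, giving compile_a.
compile_a first appears in round 4.

4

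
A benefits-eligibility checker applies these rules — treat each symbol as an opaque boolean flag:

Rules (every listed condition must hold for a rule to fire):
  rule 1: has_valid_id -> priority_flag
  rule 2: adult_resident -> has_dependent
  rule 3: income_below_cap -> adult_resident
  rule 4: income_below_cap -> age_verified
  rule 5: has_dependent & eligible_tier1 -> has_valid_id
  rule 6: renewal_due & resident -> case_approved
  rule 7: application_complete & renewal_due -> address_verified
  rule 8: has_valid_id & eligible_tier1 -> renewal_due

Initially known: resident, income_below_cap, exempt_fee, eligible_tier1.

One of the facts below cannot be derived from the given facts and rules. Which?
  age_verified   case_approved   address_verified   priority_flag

address_verified

Round 1: rule 3 [income_below_cap -> adult_resident]; rule 4 [income_below_cap -> age_verified]. New: adult_resident, age_verified.
Round 2: rule 2 [adult_resident -> has_dependent]. New: has_dependent.
Round 3: rule 5 [has_dependent & eligible_tier1 -> has_valid_id]. New: has_valid_id.
Round 4: rule 1 [has_valid_id -> priority_flag]; rule 8 [has_valid_id & eligible_tier1 -> renewal_due]. New: priority_flag, renewal_due.
Round 5: rule 6 [renewal_due & resident -> case_approved]. New: case_approved.
Derived: priority_flag (round 4), case_approved (round 5), age_verified (round 1). address_verified never appears in any round.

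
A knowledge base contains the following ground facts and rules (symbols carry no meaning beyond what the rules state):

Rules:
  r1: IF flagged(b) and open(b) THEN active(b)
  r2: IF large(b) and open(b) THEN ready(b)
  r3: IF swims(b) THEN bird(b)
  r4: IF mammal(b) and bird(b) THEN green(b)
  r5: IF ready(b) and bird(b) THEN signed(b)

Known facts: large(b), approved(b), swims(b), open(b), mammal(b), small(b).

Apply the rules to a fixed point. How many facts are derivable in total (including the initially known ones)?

[1] r2 [IF large(b) and open(b) THEN ready(b)]; r3 [IF swims(b) THEN bird(b)]. ⇒ new: ready(b), bird(b).
[2] r4 [IF mammal(b) and bird(b) THEN green(b)]; r5 [IF ready(b) and bird(b) THEN signed(b)]. ⇒ new: green(b), signed(b).
Closure: {approved(b), bird(b), green(b), large(b), mammal(b), open(b), ready(b), signed(b), small(b), swims(b)} — 10 facts.

10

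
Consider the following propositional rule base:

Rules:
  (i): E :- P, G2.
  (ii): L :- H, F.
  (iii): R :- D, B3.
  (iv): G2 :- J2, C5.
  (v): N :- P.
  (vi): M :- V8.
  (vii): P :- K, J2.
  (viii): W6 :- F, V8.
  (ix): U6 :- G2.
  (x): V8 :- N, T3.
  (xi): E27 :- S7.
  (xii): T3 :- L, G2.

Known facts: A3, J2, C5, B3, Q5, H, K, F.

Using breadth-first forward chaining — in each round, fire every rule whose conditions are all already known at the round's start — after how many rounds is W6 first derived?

4

Round 1: (ii) [L :- H, F.]; (iv) [G2 :- J2, C5.]; (vii) [P :- K, J2.]. New: L, G2, P.
Round 2: (i) [E :- P, G2.]; (v) [N :- P.]; (ix) [U6 :- G2.]; (xii) [T3 :- L, G2.]. New: E, N, U6, T3.
Round 3: (x) [V8 :- N, T3.]. New: V8.
Round 4: (vi) [M :- V8.]; (viii) [W6 :- F, V8.]. New: M, W6.
W6 first appears in round 4.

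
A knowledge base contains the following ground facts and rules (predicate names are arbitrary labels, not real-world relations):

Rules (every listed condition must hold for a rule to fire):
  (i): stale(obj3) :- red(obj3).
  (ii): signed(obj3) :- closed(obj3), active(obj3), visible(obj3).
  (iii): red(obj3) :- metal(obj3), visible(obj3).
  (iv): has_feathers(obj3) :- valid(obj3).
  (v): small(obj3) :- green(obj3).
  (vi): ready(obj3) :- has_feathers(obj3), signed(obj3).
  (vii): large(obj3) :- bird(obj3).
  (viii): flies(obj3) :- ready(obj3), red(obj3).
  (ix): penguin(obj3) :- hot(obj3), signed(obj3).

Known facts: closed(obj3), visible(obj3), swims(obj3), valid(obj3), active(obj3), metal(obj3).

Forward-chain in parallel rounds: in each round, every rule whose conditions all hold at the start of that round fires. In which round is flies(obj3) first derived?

3

Round 1 fires (ii), (iii), (iv), giving signed(obj3), red(obj3), has_feathers(obj3).
Round 2 fires (i), (vi), giving stale(obj3), ready(obj3).
Round 3 fires (viii), giving flies(obj3).
flies(obj3) first appears in round 3.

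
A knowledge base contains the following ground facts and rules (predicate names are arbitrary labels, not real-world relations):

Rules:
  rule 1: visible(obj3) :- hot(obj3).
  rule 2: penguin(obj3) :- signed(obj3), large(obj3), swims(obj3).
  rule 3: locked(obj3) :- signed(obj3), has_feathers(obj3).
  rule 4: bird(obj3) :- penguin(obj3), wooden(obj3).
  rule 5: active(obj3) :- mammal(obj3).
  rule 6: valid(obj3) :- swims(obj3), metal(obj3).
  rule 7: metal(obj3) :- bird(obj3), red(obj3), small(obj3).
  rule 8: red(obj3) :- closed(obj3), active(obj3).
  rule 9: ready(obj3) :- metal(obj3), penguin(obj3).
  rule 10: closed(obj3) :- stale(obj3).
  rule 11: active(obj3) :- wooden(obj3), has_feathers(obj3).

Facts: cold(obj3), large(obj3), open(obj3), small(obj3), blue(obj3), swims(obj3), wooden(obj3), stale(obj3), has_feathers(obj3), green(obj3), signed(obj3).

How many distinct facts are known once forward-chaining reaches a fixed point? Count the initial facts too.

Round 1: rule 2 [penguin(obj3) :- signed(obj3), large(obj3), swims(obj3).]; rule 3 [locked(obj3) :- signed(obj3), has_feathers(obj3).]; rule 10 [closed(obj3) :- stale(obj3).]; rule 11 [active(obj3) :- wooden(obj3), has_feathers(obj3).]. New: penguin(obj3), locked(obj3), closed(obj3), active(obj3).
Round 2: rule 4 [bird(obj3) :- penguin(obj3), wooden(obj3).]; rule 8 [red(obj3) :- closed(obj3), active(obj3).]. New: bird(obj3), red(obj3).
Round 3: rule 7 [metal(obj3) :- bird(obj3), red(obj3), small(obj3).]. New: metal(obj3).
Round 4: rule 6 [valid(obj3) :- swims(obj3), metal(obj3).]; rule 9 [ready(obj3) :- metal(obj3), penguin(obj3).]. New: valid(obj3), ready(obj3).
Closure: {active(obj3), bird(obj3), blue(obj3), closed(obj3), cold(obj3), green(obj3), has_feathers(obj3), large(obj3), locked(obj3), metal(obj3), open(obj3), penguin(obj3), ready(obj3), red(obj3), signed(obj3), small(obj3), stale(obj3), swims(obj3), valid(obj3), wooden(obj3)} — 20 facts.

20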